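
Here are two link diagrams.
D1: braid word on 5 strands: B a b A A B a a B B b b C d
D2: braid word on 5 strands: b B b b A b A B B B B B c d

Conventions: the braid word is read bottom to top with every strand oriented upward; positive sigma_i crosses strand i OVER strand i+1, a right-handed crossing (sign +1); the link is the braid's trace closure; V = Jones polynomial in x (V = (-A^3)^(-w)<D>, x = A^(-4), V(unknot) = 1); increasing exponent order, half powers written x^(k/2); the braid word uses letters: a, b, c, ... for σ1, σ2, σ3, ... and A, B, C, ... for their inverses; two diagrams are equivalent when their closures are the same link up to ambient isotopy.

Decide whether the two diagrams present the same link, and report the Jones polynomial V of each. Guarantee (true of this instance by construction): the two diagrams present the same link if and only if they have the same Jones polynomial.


same link: no
V(D1) = -x^-3 + x^-2 - x^-1 + 3 - x + x^2 - x^3  [14 crossings, <D> = -A^-12 + A^-8 - A^-4 + 3 - A^4 + A^8 - A^12, w = 0]
V(D2) = -x^-6 + x^-5 - x^-4 + 2x^-3 - x^-2 + x^-1  [14 crossings, <D> = A^-2 - A^2 + 2A^6 - A^10 + A^14 - A^18, w = -2]
insight: 2 classes among 2 diagrams; unequal V(x) rules out equality


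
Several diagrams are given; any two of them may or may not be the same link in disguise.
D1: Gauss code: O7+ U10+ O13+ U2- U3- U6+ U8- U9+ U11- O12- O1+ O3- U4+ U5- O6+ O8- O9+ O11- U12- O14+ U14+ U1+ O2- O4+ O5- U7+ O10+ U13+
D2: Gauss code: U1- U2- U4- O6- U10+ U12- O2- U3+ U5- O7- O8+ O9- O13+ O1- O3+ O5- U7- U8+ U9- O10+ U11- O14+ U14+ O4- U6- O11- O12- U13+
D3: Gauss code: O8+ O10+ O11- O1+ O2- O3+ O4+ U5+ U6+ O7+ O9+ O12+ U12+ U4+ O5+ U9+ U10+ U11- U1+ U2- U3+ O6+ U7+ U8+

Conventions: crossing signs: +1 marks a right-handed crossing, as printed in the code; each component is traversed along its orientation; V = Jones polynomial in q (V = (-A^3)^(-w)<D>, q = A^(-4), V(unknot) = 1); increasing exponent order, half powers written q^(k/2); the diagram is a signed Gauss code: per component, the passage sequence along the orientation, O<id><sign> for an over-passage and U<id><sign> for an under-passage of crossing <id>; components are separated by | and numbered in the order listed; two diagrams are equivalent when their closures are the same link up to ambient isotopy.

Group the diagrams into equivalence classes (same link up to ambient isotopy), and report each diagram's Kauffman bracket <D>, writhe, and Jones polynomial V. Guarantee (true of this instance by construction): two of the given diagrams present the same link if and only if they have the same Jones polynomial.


grouping into links: {D1} | {D2} | {D3}
V(D1) = q + q^3 - q^4  (w +2, c 14, <D> = -A^-10 + A^-6 + A^2)
D2 (bracket A^-8 - A^-4 + 2 - A^4 + A^8 - A^12; 14 crossings at w = -4): V = -q^-6 + q^-5 - q^-4 + 2q^-3 - q^-2 + q^-1
D3 (bracket -A^-4 + 1 - A^4 + A^8 + A^16; 12 crossings at w = +8): V = q^2 + q^4 - q^5 + q^6 - q^7
why: 3 classes among 3 diagrams; unequal V(q) rules out equality


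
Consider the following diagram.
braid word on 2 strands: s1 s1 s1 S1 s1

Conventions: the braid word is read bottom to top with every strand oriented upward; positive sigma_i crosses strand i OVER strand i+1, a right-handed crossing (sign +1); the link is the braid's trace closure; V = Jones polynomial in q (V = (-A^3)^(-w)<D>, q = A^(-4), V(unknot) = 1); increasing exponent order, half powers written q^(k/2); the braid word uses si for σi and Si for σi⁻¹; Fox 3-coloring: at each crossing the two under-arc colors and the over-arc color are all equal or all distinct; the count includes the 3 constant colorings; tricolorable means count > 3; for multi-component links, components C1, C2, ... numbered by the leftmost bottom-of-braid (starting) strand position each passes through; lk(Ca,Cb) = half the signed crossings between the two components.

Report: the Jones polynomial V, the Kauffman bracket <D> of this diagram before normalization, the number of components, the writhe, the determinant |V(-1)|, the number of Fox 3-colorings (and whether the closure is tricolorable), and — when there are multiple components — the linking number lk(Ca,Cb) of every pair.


V = q + q^3 - q^4
<D> = A^-7 - A^-3 - A^5 (w = +3)
1 component over 5 crossings, w = +3
9 Fox colorings among 3^5, |V(-1)| = 3: tricolorable
why: one generator, power 3: the (2,3) torus pattern


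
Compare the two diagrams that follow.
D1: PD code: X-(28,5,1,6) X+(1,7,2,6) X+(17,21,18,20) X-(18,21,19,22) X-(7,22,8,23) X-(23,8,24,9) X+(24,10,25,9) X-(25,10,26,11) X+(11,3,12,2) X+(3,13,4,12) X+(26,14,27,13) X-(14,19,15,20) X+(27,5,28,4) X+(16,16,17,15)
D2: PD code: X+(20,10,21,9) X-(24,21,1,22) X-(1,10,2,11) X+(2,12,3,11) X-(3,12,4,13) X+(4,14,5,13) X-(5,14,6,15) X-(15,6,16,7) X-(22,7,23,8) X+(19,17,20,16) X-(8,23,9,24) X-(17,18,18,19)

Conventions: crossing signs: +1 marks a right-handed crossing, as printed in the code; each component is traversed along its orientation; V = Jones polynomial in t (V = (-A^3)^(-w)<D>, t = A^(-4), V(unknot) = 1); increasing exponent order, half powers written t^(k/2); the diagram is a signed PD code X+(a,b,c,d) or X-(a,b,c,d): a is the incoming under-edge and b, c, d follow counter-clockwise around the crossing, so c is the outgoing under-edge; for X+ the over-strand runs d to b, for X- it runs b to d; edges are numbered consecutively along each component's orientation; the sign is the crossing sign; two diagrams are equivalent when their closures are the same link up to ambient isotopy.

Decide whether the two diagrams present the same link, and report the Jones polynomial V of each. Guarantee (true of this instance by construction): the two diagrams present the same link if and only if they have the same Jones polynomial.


equivalent: no
D1 (bracket A^6; 14 crossings at w = +2): V = 1
V(D2) = -t^-6 + t^-5 - t^-4 + 2t^-3 - t^-2 + t^-1  [12 crossings, <D> = A^-8 - A^-4 + 2 - A^4 + A^8 - A^12, w = -4]
observation: 2 classes among 2 diagrams; unequal V(t) rules out equality


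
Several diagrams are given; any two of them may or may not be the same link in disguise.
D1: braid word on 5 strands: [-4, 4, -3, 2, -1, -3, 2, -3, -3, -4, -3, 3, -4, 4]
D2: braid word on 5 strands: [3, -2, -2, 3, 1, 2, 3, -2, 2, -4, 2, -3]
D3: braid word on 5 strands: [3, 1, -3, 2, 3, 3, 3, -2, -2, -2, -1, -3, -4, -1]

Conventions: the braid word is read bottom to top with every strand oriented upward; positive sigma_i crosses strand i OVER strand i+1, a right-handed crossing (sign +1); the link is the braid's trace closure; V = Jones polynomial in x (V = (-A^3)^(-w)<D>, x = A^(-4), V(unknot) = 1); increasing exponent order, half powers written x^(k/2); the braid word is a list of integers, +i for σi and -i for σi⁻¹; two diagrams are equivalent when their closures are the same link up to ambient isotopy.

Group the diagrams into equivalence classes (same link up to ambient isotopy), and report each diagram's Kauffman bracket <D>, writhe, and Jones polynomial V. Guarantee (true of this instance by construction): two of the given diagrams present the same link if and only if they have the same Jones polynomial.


equivalence classes: {D1} | {D2} | {D3}
D1 (bracket A^-16 - A^-12 + 2A^-8 - 2A^-4 + 2 - 2A^4 + A^8; 14 crossings at w = -4): V = x^-5 - 2x^-4 + 2x^-3 - 2x^-2 + 2x^-1 - 1 + x
D2 (bracket A^6; 12 crossings at w = +2): V = 1
V(D3) = -x^-3 + 2x^-2 - 2x^-1 + 3 - 2x + 2x^2 - x^3  [14 crossings, <D> = -A^-18 + 2A^-14 - 2A^-10 + 3A^-6 - 2A^-2 + 2A^2 - A^6, w = -2]
key observation: 3 values of V(x) split the 3 diagrams


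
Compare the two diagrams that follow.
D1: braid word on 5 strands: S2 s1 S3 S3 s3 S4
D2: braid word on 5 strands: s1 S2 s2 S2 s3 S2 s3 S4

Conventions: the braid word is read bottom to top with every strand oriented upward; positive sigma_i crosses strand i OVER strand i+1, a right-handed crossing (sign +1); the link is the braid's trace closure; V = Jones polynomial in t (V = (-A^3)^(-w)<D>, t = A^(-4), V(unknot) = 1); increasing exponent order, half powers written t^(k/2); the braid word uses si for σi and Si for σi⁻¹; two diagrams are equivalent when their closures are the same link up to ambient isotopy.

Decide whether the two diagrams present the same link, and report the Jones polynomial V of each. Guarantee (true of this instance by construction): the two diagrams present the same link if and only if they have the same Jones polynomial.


equivalent: no
V(D1) = 1  (w -2, c 6, <D> = A^-6)
D2 (bracket A^-8 - A^-4 + 1 - A^4 + A^8; 8 crossings at w = 0): V = t^-2 - t^-1 + 1 - t + t^2
why: V(t) takes 2 values over 2 diagrams, fixing the grouping


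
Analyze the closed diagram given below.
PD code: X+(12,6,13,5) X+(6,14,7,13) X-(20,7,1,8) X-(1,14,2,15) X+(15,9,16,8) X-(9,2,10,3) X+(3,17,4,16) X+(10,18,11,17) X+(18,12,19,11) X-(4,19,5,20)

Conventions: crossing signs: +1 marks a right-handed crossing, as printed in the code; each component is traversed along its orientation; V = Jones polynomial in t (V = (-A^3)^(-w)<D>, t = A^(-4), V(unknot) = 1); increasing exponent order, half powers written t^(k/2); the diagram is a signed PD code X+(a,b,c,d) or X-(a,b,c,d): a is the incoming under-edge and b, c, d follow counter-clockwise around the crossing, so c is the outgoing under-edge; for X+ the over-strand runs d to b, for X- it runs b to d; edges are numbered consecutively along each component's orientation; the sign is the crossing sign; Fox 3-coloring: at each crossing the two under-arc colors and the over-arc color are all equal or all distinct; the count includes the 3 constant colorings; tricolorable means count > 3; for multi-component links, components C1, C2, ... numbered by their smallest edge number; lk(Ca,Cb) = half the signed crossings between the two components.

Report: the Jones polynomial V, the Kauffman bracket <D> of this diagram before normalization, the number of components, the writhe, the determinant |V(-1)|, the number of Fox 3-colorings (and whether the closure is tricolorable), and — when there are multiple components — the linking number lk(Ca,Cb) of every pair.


V(t) = -t^-2 + 2t^-1 - 2 + 4t - 4t^2 + 4t^3 - 3t^4 + 2t^5 - t^6
bracket: -A^-18 + 2A^-14 - 3A^-10 + 4A^-6 - 4A^-2 + 4A^2 - 2A^6 + 2A^10 - A^14, w = +2
1 component, writhe +2, over 10 crossings
det 23, colorings 3 of 3^10 — not tricolorable
observation: w = +2 shifts under R1 moves; the (-A^3)^(-2) factor cancels that in V


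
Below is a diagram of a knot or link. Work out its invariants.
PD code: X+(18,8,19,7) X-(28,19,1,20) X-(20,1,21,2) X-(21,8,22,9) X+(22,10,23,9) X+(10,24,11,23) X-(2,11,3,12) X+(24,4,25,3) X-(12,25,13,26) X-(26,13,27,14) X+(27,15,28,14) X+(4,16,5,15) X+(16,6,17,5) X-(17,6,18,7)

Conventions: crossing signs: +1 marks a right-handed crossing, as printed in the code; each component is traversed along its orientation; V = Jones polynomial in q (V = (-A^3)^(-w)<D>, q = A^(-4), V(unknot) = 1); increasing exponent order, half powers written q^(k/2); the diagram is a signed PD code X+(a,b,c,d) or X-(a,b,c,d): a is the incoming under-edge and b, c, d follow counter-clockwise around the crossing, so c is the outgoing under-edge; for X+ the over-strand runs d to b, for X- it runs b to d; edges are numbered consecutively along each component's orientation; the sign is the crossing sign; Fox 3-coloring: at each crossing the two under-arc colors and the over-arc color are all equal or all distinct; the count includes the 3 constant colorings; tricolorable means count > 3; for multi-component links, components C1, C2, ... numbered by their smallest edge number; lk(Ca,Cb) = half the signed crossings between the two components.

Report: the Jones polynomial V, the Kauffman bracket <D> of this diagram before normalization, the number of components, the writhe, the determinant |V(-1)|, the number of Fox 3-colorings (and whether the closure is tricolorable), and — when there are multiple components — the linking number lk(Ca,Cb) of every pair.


V(q) = q^-4 - 3q^-3 + 5q^-2 - 6q^-1 + 7 - 6q + 5q^2 - 3q^3 + q^4
bracket: A^-16 - 3A^-12 + 5A^-8 - 6A^-4 + 7 - 6A^4 + 5A^8 - 3A^12 + A^16, w = 0
1 component, writhe 0, over 14 crossings
det 37, colorings 3 of 3^14 — not tricolorable
observation: w = 0 shifts under R1 moves; the (-A^3)^(0) factor cancels that in V


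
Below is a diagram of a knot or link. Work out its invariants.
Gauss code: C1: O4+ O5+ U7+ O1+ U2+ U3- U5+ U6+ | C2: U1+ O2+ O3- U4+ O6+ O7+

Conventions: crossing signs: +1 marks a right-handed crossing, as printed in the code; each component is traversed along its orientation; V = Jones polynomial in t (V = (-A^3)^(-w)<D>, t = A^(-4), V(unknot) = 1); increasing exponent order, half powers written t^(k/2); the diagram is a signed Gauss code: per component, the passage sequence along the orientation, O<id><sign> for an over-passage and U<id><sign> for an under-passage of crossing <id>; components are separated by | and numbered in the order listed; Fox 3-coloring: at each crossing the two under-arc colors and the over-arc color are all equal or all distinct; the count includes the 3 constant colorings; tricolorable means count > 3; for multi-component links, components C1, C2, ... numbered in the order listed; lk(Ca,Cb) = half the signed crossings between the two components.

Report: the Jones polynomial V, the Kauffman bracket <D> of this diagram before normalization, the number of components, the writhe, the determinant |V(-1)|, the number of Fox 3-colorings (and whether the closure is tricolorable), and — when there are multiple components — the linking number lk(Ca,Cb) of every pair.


V = -t^(3/2) - t^(7/2) + t^(9/2) - t^(11/2)
<D> = A^-7 - A^-3 + A + A^9 (w = +5)
2 components over 7 crossings, w = +5
lk(C1,C2): +2
3 Fox colorings among 3^7, |V(-1)| = 4: not tricolorable
why: w = +5 (over 7 crossings) is diagram-only; (-A^3)^(-5) removes it from V


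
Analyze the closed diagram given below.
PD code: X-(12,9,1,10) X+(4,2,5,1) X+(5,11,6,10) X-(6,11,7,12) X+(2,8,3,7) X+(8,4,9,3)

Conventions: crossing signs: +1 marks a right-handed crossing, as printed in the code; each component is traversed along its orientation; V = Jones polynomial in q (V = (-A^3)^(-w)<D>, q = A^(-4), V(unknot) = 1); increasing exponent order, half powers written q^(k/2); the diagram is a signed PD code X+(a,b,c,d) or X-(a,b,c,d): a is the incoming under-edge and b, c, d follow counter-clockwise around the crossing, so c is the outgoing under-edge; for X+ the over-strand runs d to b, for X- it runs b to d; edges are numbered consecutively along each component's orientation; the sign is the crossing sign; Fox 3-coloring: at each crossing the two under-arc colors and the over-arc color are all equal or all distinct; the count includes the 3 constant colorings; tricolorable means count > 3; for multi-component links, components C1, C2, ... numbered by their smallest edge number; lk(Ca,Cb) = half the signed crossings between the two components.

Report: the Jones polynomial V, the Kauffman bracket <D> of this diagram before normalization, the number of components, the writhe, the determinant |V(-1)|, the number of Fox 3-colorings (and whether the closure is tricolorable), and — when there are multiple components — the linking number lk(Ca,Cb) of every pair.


V(q) = q + q^3 - q^4
bracket: -A^-10 + A^-6 + A^2, w = +2
1 component, writhe +2, over 6 crossings
det 3, colorings 9 of 3^6 — tricolorable
observation: w = +2 (over 6 crossings) is diagram-only; (-A^3)^(-2) removes it from V


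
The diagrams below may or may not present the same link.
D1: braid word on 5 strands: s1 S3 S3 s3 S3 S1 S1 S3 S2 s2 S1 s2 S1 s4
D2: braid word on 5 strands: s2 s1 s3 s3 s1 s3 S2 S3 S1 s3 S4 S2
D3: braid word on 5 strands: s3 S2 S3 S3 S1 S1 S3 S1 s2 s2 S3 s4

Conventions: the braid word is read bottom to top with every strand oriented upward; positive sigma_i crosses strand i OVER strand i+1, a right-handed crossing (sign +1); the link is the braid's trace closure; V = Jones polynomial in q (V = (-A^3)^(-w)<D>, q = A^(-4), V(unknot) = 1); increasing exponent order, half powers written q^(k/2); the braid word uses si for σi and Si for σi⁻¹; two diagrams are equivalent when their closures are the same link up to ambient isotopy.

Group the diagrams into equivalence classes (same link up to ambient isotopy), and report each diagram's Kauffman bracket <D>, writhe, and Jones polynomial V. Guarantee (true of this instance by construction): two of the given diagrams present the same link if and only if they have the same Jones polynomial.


grouping into links: {D1, D3} | {D2}
V(D1) = q^-8 - 2q^-7 + q^-6 - 2q^-5 + 2q^-4 + q^-2  (w -4, c 14, <D> = A^-4 + 2A^4 - 2A^8 + A^12 - 2A^16 + A^20)
V(D2) = q + q^3 - q^4  [12 crossings, <D> = -A^-10 + A^-6 + A^2, w = +2]
V(D3) = q^-8 - 2q^-7 + q^-6 - 2q^-5 + 2q^-4 + q^-2  [12 crossings, <D> = A^-4 + 2A^4 - 2A^8 + A^12 - 2A^16 + A^20, w = -4]
why: V(q) takes 2 values over 3 diagrams, fixing the grouping


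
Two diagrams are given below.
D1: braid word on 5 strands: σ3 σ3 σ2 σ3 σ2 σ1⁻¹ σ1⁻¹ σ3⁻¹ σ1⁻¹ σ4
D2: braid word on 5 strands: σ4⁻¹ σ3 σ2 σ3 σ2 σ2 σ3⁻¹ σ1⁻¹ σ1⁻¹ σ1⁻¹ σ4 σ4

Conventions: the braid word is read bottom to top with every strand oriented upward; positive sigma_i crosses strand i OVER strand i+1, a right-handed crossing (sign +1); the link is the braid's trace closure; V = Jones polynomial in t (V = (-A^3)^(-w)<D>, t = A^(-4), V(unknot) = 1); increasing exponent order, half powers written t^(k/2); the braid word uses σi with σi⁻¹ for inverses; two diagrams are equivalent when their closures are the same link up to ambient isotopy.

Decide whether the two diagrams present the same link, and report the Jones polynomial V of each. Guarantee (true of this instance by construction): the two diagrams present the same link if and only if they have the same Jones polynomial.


equivalent: yes
V(D1) = -t^-3 + t^-2 - t^-1 + 3 - t + t^2 - t^3  (w +2, c 10, <D> = -A^-6 + A^-2 - A^2 + 3A^6 - A^10 + A^14 - A^18)
V(D2) = -t^-3 + t^-2 - t^-1 + 3 - t + t^2 - t^3  (w +2, c 12, <D> = -A^-6 + A^-2 - A^2 + 3A^6 - A^10 + A^14 - A^18)
why: from 10 to 12 crossings by R-moves: one link, two diagrams


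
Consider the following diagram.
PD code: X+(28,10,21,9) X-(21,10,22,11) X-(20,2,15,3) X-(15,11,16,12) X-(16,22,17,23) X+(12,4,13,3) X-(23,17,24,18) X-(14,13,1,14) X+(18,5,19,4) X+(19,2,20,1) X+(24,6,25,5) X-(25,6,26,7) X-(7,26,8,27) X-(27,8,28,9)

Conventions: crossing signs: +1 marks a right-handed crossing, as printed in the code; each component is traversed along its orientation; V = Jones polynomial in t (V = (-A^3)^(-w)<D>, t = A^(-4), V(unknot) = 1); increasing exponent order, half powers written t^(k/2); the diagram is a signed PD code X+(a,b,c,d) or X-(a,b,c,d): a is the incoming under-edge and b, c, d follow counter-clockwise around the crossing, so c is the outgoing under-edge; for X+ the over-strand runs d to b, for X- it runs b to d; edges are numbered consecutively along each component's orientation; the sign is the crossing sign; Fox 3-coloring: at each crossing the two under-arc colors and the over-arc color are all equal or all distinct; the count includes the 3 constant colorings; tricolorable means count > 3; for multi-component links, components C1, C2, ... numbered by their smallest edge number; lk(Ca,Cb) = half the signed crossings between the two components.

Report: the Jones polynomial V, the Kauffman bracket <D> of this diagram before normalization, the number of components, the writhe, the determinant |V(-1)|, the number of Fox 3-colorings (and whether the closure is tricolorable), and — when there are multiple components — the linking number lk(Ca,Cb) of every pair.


V(t) = t^-5 + 2t^-3 + t^-1
bracket: A^-8 + 2 + A^8, w = -4
3 components, writhe -4, over 14 crossings
lk(C1,C2) = 0
linking number lk(C1,C3) = -1
lk(C2,C3): -1
det 4, colorings 3 of 3^14 — not tricolorable
observation: w = -4 (over 14 crossings) is diagram-only; (-A^3)^(4) removes it from V


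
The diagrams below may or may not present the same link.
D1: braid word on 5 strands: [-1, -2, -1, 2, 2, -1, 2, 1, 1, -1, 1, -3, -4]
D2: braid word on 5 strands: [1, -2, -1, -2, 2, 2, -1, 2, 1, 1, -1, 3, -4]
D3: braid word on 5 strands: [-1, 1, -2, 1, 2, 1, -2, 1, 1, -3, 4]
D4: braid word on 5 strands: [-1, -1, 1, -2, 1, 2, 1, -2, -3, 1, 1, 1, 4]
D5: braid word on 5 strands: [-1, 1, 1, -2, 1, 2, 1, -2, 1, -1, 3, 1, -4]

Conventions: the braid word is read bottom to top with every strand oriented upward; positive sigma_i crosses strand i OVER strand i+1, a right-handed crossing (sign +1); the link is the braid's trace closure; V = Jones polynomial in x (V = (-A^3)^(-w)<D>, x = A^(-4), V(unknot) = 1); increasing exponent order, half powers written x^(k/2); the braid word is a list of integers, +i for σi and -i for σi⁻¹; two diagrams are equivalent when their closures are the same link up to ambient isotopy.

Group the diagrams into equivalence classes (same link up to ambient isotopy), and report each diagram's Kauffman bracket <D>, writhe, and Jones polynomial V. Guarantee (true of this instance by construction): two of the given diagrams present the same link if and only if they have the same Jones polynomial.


equivalence classes: {D1, D2} | {D3, D4, D5}
D1 (bracket -A^-17 + A^-13 - A^-9 + 2A^-5 + A^3; 13 crossings at w = -1): V = -x^(-3/2) - 2x^(1/2) + x^(3/2) - x^(5/2) + x^(7/2)
V(D2) = -x^(-3/2) - 2x^(1/2) + x^(3/2) - x^(5/2) + x^(7/2)  (w +1, c 13, <D> = -A^-11 + A^-7 - A^-3 + 2A + A^9)
V(D3) = -x^(1/2) - x^(3/2) - x^(5/2) + x^(9/2)  (w +3, c 11, <D> = -A^-9 + A^-1 + A^3 + A^7)
D4 (bracket -A^-9 + A^-1 + A^3 + A^7; 13 crossings at w = +3): V = -x^(1/2) - x^(3/2) - x^(5/2) + x^(9/2)
V(D5) = -x^(1/2) - x^(3/2) - x^(5/2) + x^(9/2)  (w +3, c 13, <D> = -A^-9 + A^-1 + A^3 + A^7)
key observation: V(x) takes 2 values over 5 diagrams, fixing the grouping


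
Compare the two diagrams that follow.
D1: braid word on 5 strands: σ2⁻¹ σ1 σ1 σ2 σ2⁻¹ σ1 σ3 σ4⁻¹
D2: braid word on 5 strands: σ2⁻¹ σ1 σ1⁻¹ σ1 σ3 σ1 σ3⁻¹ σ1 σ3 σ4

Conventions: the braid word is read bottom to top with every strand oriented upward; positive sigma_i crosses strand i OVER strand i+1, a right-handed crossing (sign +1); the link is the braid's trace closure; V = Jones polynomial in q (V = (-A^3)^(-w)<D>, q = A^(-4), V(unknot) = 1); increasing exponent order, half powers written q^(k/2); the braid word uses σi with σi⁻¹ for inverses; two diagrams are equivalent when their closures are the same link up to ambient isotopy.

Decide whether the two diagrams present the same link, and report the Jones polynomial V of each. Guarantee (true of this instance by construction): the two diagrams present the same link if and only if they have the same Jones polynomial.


same link: yes
V(D1) = q + q^3 - q^4  [8 crossings, <D> = -A^-10 + A^-6 + A^2, w = +2]
V(D2) = q + q^3 - q^4  (w +4, c 10, <D> = -A^-4 + 1 + A^8)
note: Markov moves rewrite D1 (8 crossings) into D2 (10)


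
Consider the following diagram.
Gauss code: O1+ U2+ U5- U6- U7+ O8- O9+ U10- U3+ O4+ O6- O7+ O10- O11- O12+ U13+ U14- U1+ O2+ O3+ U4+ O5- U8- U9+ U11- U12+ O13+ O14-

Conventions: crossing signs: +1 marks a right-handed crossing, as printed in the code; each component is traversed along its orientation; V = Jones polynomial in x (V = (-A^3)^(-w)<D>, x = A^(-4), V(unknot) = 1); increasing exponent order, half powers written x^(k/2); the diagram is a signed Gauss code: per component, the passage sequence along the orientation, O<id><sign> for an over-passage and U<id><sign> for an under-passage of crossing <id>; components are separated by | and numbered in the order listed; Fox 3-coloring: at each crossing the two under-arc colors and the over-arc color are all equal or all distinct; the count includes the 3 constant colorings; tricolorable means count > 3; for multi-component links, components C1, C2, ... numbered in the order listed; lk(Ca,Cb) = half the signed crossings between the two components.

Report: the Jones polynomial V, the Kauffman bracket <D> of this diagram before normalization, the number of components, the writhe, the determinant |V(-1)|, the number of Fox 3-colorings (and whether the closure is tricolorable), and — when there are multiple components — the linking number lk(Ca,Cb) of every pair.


Jones polynomial: V(x) = x + x^3 - x^4
<D> = -A^-10 + A^-6 + A^2; writhe +2
components 1, writhe +2 (14 crossings)
3-colorings: 9 of 3^14, det 3 — tricolorable
note: |V(-1)| = 3: so tricolorable, since 3 divides 3


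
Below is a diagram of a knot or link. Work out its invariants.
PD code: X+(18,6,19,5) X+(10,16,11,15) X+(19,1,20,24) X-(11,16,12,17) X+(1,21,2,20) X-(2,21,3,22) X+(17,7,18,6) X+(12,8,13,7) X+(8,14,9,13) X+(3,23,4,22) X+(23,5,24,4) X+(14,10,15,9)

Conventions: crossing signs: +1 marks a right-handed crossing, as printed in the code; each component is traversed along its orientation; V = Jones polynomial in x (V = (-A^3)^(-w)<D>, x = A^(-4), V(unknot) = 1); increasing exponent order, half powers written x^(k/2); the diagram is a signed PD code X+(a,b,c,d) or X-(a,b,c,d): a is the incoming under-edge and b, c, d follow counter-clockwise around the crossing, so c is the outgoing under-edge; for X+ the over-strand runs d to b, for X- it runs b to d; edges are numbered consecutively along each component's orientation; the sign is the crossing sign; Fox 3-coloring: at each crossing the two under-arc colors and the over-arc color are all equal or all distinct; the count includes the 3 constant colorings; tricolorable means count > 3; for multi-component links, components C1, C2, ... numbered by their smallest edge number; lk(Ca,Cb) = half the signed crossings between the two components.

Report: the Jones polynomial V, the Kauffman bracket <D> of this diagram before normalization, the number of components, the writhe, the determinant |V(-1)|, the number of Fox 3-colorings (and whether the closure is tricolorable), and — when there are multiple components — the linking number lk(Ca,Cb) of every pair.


V(x) = x^2 + 2x^4 - 2x^5 + x^6 - 2x^7 + x^8
bracket: A^-8 - 2A^-4 + 1 - 2A^4 + 2A^8 + A^16, w = +8
1 component, writhe +8, over 12 crossings
det 9, colorings 27 of 3^12 — tricolorable
observation: det 9 = |V(-1)|; divisible by 3, so tricolorable


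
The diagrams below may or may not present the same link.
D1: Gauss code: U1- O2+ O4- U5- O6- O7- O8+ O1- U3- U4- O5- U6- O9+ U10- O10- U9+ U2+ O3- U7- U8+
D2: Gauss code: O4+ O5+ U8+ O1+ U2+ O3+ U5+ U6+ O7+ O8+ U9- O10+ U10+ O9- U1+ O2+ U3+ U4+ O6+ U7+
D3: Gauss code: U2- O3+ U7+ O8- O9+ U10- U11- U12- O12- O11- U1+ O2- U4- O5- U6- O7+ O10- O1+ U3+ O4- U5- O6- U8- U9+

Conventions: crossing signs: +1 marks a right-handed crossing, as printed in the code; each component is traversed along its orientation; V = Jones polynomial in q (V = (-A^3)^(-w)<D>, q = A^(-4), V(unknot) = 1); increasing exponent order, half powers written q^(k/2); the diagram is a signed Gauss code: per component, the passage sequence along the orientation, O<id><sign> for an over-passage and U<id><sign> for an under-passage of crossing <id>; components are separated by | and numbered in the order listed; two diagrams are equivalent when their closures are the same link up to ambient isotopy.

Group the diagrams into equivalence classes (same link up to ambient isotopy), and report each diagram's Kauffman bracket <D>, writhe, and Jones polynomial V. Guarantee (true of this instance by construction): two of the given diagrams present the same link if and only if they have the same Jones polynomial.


equivalence classes: {D1} | {D2} | {D3}
D1 (bracket A^-8 - A^-4 + 2 - A^4 + A^8 - A^12; 10 crossings at w = -4): V = -q^-6 + q^-5 - q^-4 + 2q^-3 - q^-2 + q^-1
D2 (bracket -A^-16 + A^-12 - A^-8 + A^-4 - 1 + A^4 + A^12; 10 crossings at w = +8): V = q^3 + q^5 - q^6 + q^7 - q^8 + q^9 - q^10
D3 (bracket A^-16 - A^-12 + 2A^-8 - 2A^-4 + 2 - 2A^4 + A^8; 12 crossings at w = -4): V = q^-5 - 2q^-4 + 2q^-3 - 2q^-2 + 2q^-1 - 1 + q
key observation: 3 values of V(q) split the 3 diagrams


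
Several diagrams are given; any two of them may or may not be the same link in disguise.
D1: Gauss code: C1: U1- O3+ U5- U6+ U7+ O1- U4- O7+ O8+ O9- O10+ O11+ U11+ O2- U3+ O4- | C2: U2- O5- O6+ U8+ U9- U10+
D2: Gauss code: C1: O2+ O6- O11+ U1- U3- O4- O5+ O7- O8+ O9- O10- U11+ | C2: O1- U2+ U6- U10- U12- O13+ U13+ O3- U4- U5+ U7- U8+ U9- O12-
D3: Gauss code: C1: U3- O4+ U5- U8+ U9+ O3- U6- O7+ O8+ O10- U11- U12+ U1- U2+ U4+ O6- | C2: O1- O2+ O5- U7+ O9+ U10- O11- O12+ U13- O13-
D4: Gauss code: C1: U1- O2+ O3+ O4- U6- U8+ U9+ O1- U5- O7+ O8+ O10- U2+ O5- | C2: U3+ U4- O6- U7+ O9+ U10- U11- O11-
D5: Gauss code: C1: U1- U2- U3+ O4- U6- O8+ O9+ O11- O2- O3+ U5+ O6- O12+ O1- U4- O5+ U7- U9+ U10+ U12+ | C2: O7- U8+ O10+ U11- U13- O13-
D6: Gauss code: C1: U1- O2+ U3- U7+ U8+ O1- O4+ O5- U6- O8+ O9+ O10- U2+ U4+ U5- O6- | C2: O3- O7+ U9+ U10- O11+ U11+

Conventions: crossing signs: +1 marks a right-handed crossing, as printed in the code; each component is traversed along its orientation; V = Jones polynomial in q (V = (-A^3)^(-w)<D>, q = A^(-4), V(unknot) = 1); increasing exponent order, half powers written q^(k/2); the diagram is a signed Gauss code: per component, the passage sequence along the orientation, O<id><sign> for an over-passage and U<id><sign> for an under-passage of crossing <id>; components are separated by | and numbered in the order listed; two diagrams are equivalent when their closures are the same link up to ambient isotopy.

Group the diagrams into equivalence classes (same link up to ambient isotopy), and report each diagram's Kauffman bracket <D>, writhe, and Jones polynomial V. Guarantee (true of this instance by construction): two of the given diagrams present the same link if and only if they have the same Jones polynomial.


grouping into links: {D1, D3, D4, D5, D6} | {D2}
V(D1) = -q^(-5/2) - q^(5/2)  (w +1, c 11, <D> = A^-7 + A^13)
D2 (bracket A^-3 + A^5 - A^9 + A^13; 13 crossings at w = -3): V = -q^(-11/2) + q^(-9/2) - q^(-7/2) - q^(-3/2)
D3 (bracket A^-13 + A^7; 13 crossings at w = -1): V = -q^(-5/2) - q^(5/2)
V(D4) = -q^(-5/2) - q^(5/2)  (w -1, c 11, <D> = A^-13 + A^7)
D5 (bracket A^-13 + A^7; 13 crossings at w = -1): V = -q^(-5/2) - q^(5/2)
V(D6) = -q^(-5/2) - q^(5/2)  [11 crossings, <D> = A^-7 + A^13, w = +1]
why: 2 values of V(q) split the 6 diagrams


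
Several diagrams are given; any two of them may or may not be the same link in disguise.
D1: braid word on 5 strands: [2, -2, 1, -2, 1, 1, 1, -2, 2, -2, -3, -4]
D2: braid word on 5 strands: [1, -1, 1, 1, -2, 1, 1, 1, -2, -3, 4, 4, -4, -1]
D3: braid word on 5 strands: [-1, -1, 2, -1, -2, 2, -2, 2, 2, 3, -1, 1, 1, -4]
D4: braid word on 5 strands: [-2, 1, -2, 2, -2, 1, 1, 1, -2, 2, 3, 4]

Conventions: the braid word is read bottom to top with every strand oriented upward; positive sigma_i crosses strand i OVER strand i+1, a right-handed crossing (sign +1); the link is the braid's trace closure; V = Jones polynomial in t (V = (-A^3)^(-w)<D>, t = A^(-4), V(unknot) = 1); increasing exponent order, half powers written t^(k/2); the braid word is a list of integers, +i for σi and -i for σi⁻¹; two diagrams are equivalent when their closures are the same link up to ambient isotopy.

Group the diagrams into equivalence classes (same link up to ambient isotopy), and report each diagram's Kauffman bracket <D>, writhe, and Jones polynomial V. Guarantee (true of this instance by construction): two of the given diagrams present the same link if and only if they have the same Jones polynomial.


classes: {D1, D2, D4} | {D3}
V(D1) = t^-1 - 1 + 2t - 2t^2 + 2t^3 - 2t^4 + t^5  [12 crossings, <D> = A^-20 - 2A^-16 + 2A^-12 - 2A^-8 + 2A^-4 - 1 + A^4, w = 0]
V(D2) = t^-1 - 1 + 2t - 2t^2 + 2t^3 - 2t^4 + t^5  (w +2, c 14, <D> = A^-14 - 2A^-10 + 2A^-6 - 2A^-2 + 2A^2 - A^6 + A^10)
V(D3) = t^-2 - t^-1 + 1 - t + t^2  [14 crossings, <D> = A^-8 - A^-4 + 1 - A^4 + A^8, w = 0]
D4 (bracket A^-8 - 2A^-4 + 2 - 2A^4 + 2A^8 - A^12 + A^16; 12 crossings at w = +4): V = t^-1 - 1 + 2t - 2t^2 + 2t^3 - 2t^4 + t^5
insight: 2 classes among 4 diagrams; unequal V(t) rules out equality


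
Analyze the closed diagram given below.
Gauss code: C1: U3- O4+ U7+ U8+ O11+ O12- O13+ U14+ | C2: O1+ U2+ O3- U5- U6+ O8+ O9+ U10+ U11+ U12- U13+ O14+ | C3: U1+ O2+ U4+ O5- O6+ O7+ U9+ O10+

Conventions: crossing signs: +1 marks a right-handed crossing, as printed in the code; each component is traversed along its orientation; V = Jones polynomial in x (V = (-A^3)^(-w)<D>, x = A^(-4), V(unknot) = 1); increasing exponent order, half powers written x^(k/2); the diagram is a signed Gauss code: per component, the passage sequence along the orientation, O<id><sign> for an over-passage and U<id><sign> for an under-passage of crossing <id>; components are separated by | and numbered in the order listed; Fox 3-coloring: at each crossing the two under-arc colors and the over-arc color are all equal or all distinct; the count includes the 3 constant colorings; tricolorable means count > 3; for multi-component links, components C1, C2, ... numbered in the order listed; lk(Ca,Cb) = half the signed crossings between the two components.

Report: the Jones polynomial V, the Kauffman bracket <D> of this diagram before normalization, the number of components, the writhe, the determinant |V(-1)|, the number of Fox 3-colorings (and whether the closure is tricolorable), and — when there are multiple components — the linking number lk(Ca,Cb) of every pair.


Jones polynomial: V(x) = x^3 + x^5 + x^7 + x^9
<D> = A^-12 + A^-4 + A^4 + A^12; writhe +8
components 3, writhe +8 (14 crossings)
linking number lk(C1,C2) = +1
lk(C1,C3): +1
lk(C2,C3) = +2
3-colorings: 3 of 3^14, det 4 — not tricolorable
note: span 6 respects span(V) <= c + mu - 1 = 16 for this 3-component diagram


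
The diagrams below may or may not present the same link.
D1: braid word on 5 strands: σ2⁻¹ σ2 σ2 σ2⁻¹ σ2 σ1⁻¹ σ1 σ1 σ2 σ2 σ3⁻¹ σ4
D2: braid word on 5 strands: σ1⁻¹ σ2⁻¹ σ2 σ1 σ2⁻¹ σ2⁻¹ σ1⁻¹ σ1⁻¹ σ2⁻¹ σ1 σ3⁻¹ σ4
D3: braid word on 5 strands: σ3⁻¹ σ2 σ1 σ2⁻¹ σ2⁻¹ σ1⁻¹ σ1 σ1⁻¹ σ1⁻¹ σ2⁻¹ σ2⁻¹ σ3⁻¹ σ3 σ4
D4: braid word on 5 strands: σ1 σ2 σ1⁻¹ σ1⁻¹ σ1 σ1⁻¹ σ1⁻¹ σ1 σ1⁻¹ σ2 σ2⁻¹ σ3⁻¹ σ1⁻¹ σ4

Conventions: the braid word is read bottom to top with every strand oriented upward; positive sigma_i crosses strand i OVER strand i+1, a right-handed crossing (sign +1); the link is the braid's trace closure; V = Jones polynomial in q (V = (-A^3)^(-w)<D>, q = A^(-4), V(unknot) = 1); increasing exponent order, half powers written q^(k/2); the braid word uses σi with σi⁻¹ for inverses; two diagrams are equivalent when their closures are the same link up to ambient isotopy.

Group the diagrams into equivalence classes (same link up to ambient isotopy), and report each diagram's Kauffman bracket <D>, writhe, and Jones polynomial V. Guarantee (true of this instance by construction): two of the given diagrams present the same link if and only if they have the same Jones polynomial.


grouping into links: {D1} | {D2, D3} | {D4}
V(D1) = q + q^3 - q^4  (w +4, c 12, <D> = -A^-4 + 1 + A^8)
V(D2) = -q^-6 + q^-5 - q^-4 + 2q^-3 - q^-2 + q^-1  (w -4, c 12, <D> = A^-8 - A^-4 + 2 - A^4 + A^8 - A^12)
V(D3) = -q^-6 + q^-5 - q^-4 + 2q^-3 - q^-2 + q^-1  (w -4, c 14, <D> = A^-8 - A^-4 + 2 - A^4 + A^8 - A^12)
V(D4) = -q^-4 + q^-3 + q^-1  (w -2, c 14, <D> = A^-2 + A^6 - A^10)
why: comparing 4 Jones polynomials yields 3 groups


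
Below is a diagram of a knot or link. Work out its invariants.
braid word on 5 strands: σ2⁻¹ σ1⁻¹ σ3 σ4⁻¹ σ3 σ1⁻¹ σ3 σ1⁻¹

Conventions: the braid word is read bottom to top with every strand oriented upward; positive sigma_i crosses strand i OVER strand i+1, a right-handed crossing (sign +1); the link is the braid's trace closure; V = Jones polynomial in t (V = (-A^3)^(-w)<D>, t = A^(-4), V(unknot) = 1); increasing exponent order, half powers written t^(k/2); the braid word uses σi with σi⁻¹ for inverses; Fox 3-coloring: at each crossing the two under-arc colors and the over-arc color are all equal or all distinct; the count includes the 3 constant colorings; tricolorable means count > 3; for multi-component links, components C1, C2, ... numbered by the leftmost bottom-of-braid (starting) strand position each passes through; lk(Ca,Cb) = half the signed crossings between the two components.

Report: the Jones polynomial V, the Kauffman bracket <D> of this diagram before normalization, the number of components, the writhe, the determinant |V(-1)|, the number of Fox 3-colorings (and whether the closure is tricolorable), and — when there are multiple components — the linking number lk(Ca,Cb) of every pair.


V(t) = -t^-3 + t^-2 - t^-1 + 3 - t + t^2 - t^3
bracket: -A^-18 + A^-14 - A^-10 + 3A^-6 - A^-2 + A^2 - A^6, w = -2
1 component, writhe -2, over 8 crossings
det 9, colorings 27 of 3^8 — tricolorable
observation: V is palindromic (span 6, det 9): t -> 1/t fixes it; necessary, not sufficient, for amphichirality


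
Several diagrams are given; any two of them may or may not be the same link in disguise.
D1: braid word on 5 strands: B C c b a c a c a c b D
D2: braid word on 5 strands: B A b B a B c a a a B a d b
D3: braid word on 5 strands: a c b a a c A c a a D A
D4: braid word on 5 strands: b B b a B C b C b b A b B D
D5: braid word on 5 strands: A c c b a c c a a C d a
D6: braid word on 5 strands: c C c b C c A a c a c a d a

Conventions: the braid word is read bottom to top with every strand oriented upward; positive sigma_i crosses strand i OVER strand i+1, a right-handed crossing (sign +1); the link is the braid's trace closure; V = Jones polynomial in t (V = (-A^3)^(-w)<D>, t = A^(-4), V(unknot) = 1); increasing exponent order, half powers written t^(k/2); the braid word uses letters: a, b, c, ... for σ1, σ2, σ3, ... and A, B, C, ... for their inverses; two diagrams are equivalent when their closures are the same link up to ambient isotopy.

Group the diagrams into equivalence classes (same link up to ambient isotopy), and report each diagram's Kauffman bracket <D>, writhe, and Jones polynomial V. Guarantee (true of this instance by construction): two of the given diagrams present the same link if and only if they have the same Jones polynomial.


classes: {D1, D3, D5, D6} | {D2} | {D4}
V(D1) = t^2 + 2t^4 - 2t^5 + t^6 - 2t^7 + t^8  [12 crossings, <D> = A^-14 - 2A^-10 + A^-6 - 2A^-2 + 2A^2 + A^10, w = +6]
D2 (bracket A^-8 - 2A^-4 + 2 - 2A^4 + 2A^8 - A^12 + A^16; 14 crossings at w = +4): V = t^-1 - 1 + 2t - 2t^2 + 2t^3 - 2t^4 + t^5
V(D3) = t^2 + 2t^4 - 2t^5 + t^6 - 2t^7 + t^8  [12 crossings, <D> = A^-14 - 2A^-10 + A^-6 - 2A^-2 + 2A^2 + A^10, w = +6]
V(D4) = t^-2 - t^-1 + 1 - t + t^2  [14 crossings, <D> = A^-8 - A^-4 + 1 - A^4 + A^8, w = 0]
V(D5) = t^2 + 2t^4 - 2t^5 + t^6 - 2t^7 + t^8  (w +8, c 12, <D> = A^-8 - 2A^-4 + 1 - 2A^4 + 2A^8 + A^16)
V(D6) = t^2 + 2t^4 - 2t^5 + t^6 - 2t^7 + t^8  [14 crossings, <D> = A^-8 - 2A^-4 + 1 - 2A^4 + 2A^8 + A^16, w = +8]
note: comparing 6 Jones polynomials yields 3 groups


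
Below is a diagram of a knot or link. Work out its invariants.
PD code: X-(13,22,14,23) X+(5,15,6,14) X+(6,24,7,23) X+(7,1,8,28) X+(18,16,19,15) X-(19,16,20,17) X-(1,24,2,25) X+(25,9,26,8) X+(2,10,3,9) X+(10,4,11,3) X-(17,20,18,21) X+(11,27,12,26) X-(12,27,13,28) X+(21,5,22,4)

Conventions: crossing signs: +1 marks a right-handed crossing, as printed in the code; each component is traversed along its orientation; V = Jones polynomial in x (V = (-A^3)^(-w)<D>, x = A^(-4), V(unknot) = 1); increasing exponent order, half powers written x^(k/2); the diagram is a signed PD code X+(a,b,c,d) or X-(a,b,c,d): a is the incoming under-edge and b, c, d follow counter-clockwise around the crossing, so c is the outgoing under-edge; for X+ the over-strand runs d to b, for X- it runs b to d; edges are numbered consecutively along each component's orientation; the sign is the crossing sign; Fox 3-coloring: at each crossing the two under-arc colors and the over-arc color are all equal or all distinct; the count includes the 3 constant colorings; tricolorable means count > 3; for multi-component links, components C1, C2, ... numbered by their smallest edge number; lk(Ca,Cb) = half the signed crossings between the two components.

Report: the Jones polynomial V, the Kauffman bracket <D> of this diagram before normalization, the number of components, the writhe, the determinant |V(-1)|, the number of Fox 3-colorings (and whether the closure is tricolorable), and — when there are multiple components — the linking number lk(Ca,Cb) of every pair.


Jones polynomial: V(x) = x - 2x^2 + 3x^3 - 2x^4 + 3x^5 - 2x^6 + x^7 - x^8
<D> = -A^-20 + A^-16 - 2A^-12 + 3A^-8 - 2A^-4 + 3 - 2A^4 + A^8; writhe +4
components 1, writhe +4 (14 crossings)
3-colorings: 9 of 3^14, det 15 — tricolorable
note: the span of V is 7, forcing >= 7 crossings in any diagram
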